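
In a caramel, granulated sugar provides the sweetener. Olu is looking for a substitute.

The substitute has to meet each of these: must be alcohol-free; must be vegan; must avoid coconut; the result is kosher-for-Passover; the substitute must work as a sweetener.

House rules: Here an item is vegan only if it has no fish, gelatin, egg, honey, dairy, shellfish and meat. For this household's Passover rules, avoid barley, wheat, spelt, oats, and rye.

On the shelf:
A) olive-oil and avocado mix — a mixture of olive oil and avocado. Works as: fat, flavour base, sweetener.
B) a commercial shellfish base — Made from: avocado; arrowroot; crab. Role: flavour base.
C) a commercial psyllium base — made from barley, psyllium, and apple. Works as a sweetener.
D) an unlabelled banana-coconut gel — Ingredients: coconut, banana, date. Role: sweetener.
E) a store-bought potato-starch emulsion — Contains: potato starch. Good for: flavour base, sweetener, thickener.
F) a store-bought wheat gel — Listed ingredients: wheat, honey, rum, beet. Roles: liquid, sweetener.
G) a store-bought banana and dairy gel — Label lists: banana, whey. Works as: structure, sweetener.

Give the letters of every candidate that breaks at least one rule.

A: all constraints satisfied — keep
B: not usable as a sweetener; has crab, so not vegan — no
C: has barley, so not kosher-for-Passover — reject
D: has coconut, so not coconut-free — no
E: no alcohol, vegan — keep
F: has honey, so not vegan; has wheat, so not kosher-for-Passover (and 1 more) — out
G: has whey, so not vegan — reject

B, C, D, F, G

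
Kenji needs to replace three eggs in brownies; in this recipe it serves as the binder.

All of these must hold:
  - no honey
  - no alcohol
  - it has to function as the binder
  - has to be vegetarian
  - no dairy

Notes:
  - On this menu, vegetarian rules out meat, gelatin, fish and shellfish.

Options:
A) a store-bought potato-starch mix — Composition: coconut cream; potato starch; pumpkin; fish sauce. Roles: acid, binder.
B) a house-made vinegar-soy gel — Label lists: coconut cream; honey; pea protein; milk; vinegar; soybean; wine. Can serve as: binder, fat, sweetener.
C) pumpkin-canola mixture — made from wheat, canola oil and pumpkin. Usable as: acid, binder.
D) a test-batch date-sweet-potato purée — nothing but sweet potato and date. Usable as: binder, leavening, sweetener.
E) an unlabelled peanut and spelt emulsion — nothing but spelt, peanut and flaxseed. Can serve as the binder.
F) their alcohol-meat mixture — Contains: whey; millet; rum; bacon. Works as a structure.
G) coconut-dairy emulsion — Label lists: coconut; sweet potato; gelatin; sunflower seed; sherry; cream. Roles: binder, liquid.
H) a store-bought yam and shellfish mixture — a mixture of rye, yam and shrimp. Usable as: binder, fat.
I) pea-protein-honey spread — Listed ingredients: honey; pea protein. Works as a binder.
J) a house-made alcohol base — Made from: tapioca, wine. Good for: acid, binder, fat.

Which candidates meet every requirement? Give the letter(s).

A: has fish sauce, so not vegetarian — out
B: has honey, so not honey-free; has wine, so not alcohol-free (and 1 more) — out
C: every rule checks out — valid
D: every rule checks out — OK
E: no dairy, vegetarian — keep
F: not usable as a binder; has bacon, so not vegetarian (and 2 more) — out
G: has gelatin, so not vegetarian; has sherry, so not alcohol-free (and 1 more) — no
H: has shrimp, so not vegetarian — out
I: has honey, so not honey-free — reject
J: has wine, so not alcohol-free — reject

C, D, E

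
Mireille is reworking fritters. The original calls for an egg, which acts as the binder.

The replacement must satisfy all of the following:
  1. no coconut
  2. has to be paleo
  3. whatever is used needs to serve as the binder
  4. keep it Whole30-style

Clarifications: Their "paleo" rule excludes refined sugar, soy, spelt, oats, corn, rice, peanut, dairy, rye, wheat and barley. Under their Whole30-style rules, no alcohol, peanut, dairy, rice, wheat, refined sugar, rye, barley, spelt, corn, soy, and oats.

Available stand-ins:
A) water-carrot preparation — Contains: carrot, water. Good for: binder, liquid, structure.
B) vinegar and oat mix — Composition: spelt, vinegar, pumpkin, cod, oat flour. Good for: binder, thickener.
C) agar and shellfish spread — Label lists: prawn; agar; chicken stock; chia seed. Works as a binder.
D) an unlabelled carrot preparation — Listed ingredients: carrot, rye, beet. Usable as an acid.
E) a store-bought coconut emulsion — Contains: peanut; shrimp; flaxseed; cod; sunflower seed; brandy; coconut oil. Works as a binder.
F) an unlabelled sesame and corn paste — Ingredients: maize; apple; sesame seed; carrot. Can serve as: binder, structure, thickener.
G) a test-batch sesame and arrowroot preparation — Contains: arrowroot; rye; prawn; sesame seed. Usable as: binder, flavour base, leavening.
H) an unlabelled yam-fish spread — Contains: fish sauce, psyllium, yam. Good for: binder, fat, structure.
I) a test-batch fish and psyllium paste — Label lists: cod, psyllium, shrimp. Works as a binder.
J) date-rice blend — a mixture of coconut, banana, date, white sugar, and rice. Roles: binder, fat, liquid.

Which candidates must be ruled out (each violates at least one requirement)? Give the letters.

A: all constraints satisfied — OK
B: has oat flour, so not paleo; has oat flour, so not Whole30-style — reject
C: works as a binder, Whole30-style, no coconut — OK
D: not usable as a binder; has rye, so not paleo (and 1 more) — out
E: has peanut, so not paleo; has brandy, so not Whole30-style (and 1 more) — out
F: has maize, so not paleo; has maize, so not Whole30-style — out
G: has rye, so not paleo; has rye, so not Whole30-style — no
H: every rule checks out — keep
I: works as a binder, no coconut, paleo — OK
J: has rice, so not paleo; has rice, so not Whole30-style (and 1 more) — no

B, D, E, F, G, J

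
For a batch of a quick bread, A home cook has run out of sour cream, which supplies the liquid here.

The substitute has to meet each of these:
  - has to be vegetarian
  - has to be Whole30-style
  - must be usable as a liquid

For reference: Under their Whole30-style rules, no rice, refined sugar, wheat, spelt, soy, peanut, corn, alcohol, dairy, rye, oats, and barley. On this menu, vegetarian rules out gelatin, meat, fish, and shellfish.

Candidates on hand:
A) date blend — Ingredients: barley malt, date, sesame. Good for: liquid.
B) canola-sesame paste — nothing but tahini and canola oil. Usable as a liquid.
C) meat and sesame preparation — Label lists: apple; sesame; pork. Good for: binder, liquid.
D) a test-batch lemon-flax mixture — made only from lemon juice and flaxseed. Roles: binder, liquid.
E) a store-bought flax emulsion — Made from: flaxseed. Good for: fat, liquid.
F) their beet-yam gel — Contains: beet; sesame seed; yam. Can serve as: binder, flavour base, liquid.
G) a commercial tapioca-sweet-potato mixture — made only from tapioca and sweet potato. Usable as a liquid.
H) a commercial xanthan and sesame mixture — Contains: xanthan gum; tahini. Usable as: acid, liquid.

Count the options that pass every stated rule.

A: has barley malt, so not Whole30-style — reject
B: only tahini and canola oil; none excluded — valid
C: has pork, so not vegetarian — reject
D: Whole30-style, vegetarian — OK
E: Whole30-style, vegetarian — valid
F: only sesame seed, yam, and beet; none excluded — keep
G: works as a liquid, Whole30-style, vegetarian — OK
H: only tahini and xanthan gum; none excluded — keep

6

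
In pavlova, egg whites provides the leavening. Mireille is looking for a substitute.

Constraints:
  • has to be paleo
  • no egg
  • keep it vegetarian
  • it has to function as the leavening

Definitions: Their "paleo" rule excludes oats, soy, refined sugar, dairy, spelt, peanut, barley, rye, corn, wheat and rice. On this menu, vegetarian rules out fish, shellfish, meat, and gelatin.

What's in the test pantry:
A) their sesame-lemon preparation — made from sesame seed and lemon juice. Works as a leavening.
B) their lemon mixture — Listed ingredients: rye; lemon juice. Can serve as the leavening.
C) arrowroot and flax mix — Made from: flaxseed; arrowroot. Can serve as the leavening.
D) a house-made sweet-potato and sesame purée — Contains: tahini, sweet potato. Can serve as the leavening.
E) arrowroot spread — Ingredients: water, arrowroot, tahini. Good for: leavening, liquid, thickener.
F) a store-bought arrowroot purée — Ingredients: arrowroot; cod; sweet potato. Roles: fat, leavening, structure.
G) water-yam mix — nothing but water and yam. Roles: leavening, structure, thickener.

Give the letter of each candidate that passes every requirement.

A, C, D, E, G

A: all constraints satisfied — OK
B: has rye, so not paleo — out
C: works as a leavening, paleo, no egg — OK
D: every rule checks out — valid
E: all constraints satisfied — OK
F: has cod, so not vegetarian — reject
G: every rule checks out — OK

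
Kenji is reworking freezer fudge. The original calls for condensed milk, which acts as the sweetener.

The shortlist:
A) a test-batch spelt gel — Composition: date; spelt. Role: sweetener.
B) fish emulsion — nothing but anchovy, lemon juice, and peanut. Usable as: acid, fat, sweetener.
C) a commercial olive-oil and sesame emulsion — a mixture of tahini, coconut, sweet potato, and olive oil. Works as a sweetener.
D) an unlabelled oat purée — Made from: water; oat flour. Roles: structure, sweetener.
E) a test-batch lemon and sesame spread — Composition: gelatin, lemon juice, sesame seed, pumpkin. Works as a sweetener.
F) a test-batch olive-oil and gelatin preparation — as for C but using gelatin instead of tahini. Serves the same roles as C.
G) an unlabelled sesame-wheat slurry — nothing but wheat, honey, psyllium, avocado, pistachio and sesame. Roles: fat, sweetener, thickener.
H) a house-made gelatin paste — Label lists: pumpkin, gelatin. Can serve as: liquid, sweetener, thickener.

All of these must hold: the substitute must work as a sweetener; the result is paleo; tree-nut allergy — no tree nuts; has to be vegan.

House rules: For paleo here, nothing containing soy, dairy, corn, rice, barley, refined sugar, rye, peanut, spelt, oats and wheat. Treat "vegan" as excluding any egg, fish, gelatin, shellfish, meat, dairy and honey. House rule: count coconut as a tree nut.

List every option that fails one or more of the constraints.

A: has spelt, so not paleo — no
B: has peanut, so not paleo; has anchovy, so not vegan — reject
C: has coconut, so not tree-nut-free — no
D: has oat flour, so not paleo — out
E: has gelatin, so not vegan — no
F: has gelatin, so not vegan; has coconut, so not tree-nut-free — no
G: has wheat, so not paleo; has honey, so not vegan (and 1 more) — no
H: has gelatin, so not vegan — no

A, B, C, D, E, F, G, H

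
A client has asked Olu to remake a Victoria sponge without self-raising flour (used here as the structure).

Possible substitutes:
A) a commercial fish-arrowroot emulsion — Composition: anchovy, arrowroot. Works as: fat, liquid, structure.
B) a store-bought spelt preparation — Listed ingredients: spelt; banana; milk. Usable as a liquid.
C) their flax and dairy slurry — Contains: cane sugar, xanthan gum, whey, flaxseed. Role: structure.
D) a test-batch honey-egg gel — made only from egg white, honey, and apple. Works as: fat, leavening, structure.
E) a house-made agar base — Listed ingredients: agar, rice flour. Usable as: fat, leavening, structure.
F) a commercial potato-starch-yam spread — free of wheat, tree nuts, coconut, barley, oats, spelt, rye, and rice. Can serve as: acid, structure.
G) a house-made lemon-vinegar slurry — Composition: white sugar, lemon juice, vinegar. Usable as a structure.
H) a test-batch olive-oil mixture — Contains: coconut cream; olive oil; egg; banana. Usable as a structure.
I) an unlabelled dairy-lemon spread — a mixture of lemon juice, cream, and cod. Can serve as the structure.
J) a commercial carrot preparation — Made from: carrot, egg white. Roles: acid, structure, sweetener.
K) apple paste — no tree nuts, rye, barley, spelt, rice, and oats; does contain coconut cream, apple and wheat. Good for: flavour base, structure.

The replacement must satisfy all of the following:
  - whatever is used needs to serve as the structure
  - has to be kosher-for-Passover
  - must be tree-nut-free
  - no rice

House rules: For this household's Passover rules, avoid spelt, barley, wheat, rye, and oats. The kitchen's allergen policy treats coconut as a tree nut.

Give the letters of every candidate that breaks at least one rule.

B, E, H, K

A: works as a structure, kosher-for-Passover, tree-nut-free — OK
B: not usable as a structure; has spelt, so not kosher-for-Passover — reject
C: whey and cane sugar etc. — none of it excluded — keep
D: only egg white, honey and apple; none excluded — OK
E: has rice flour, so not rice-free — out
F: works as a structure, tree-nut-free, kosher-for-Passover — OK
G: only white sugar, vinegar, and lemon juice; none excluded — valid
H: has coconut cream, so not tree-nut-free — out
I: only cream, cod, and lemon juice; none excluded — OK
J: nothing on the exclusion list — OK
K: has wheat, so not kosher-for-Passover; has coconut cream, so not tree-nut-free — reject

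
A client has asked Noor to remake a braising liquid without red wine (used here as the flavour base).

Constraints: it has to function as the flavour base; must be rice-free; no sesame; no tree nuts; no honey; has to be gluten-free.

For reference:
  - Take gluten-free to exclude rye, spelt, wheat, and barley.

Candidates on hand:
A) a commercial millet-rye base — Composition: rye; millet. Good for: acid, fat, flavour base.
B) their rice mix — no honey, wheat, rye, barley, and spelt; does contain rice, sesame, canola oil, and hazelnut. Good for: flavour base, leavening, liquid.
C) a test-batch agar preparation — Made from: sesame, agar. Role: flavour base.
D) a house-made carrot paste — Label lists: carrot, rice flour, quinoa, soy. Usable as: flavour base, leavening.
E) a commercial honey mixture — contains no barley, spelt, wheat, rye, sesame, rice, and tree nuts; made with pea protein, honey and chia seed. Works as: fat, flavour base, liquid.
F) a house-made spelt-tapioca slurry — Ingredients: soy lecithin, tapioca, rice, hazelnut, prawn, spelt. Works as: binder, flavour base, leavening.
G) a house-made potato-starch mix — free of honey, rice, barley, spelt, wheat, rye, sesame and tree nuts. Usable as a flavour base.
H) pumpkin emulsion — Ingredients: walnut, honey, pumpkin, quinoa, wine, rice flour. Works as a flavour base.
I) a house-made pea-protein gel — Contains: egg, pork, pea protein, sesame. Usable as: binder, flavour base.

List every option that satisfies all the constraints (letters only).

A: has rye, so not gluten-free — no
B: has hazelnut, so not tree-nut-free; has sesame, so not sesame-free (and 1 more) — no
C: has sesame, so not sesame-free — no
D: has rice flour, so not rice-free — out
E: has honey, so not honey-free — reject
F: has spelt, so not gluten-free; has hazelnut, so not tree-nut-free (and 1 more) — out
G: works as a flavour base, no rice, no honey — OK
H: has walnut, so not tree-nut-free; has rice flour, so not rice-free (and 1 more) — out
I: has sesame, so not sesame-free — no

G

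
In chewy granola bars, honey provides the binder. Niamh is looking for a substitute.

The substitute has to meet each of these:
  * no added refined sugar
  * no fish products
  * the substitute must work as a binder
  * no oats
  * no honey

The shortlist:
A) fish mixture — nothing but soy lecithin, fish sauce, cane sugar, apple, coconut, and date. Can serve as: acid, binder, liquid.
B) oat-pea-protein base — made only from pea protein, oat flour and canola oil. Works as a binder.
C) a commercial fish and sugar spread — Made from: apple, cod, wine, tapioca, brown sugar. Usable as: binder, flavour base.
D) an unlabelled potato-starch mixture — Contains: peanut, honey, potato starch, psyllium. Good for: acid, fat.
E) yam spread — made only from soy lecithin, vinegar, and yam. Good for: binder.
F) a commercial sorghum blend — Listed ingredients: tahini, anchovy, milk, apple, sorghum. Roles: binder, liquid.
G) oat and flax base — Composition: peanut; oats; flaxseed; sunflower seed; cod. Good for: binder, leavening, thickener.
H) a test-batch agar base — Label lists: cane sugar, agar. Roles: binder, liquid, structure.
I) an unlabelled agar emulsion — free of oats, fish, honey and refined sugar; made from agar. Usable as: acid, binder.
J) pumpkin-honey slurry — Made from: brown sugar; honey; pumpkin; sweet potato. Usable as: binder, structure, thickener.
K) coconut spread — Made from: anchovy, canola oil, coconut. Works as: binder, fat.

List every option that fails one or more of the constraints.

A, B, C, D, F, G, H, J, K

A: has fish sauce, so not fish-free; has cane sugar, so not no-added-sugar — no
B: has oat flour, so not oat-free — reject
C: has cod, so not fish-free; has brown sugar, so not no-added-sugar — reject
D: not usable as a binder; has honey, so not honey-free — no
E: nothing on the exclusion list — OK
F: has anchovy, so not fish-free — out
G: has cod, so not fish-free; has oats, so not oat-free — out
H: has cane sugar, so not no-added-sugar — no
I: works as a binder, no refined sugar, no fish — OK
J: has brown sugar, so not no-added-sugar; has honey, so not honey-free — out
K: has anchovy, so not fish-free — out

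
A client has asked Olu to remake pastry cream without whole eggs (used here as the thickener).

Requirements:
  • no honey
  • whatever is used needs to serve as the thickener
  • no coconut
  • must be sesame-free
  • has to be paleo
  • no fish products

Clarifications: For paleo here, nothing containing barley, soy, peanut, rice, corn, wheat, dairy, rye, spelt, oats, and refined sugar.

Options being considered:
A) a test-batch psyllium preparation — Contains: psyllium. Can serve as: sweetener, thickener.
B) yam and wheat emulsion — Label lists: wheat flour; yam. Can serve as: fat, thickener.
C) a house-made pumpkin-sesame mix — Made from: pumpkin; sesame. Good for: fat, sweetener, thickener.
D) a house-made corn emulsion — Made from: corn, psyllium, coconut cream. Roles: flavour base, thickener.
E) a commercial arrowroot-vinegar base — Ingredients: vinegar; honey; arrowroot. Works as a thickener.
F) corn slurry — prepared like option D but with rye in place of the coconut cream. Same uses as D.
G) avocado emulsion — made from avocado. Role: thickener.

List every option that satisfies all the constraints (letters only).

A, G

A: only psyllium; none excluded — keep
B: has wheat flour, so not paleo — reject
C: has sesame, so not sesame-free — reject
D: has corn, so not paleo; has coconut cream, so not coconut-free — no
E: has honey, so not honey-free — reject
F: has corn, so not paleo — no
G: no sesame, no fish — valid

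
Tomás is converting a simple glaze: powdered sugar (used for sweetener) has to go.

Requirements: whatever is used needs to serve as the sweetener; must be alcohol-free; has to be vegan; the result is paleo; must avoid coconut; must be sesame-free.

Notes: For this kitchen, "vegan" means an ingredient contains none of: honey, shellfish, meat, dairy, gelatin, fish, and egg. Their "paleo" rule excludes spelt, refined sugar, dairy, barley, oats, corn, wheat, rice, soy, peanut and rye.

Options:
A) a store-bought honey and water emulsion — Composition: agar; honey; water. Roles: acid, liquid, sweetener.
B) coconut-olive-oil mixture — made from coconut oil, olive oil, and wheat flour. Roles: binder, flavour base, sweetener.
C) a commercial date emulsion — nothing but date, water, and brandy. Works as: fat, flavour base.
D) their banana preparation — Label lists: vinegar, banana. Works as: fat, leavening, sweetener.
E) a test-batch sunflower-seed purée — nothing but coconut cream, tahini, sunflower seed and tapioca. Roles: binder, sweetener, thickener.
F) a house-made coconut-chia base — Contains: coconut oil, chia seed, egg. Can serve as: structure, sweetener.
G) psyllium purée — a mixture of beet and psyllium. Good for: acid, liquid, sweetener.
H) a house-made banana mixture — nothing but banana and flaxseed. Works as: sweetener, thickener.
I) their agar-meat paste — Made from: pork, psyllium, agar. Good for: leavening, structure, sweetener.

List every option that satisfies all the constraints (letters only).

D, G, H

A: has honey, so not vegan — no
B: has wheat flour, so not paleo; has coconut oil, so not coconut-free — out
C: not usable as a sweetener; has brandy, so not alcohol-free — out
D: only vinegar and banana; none excluded — keep
E: has tahini, so not sesame-free; has coconut cream, so not coconut-free — out
F: has egg, so not vegan; has coconut oil, so not coconut-free — reject
G: works as a sweetener, no sesame, no coconut — keep
H: nothing on the exclusion list — OK
I: has pork, so not vegan — reject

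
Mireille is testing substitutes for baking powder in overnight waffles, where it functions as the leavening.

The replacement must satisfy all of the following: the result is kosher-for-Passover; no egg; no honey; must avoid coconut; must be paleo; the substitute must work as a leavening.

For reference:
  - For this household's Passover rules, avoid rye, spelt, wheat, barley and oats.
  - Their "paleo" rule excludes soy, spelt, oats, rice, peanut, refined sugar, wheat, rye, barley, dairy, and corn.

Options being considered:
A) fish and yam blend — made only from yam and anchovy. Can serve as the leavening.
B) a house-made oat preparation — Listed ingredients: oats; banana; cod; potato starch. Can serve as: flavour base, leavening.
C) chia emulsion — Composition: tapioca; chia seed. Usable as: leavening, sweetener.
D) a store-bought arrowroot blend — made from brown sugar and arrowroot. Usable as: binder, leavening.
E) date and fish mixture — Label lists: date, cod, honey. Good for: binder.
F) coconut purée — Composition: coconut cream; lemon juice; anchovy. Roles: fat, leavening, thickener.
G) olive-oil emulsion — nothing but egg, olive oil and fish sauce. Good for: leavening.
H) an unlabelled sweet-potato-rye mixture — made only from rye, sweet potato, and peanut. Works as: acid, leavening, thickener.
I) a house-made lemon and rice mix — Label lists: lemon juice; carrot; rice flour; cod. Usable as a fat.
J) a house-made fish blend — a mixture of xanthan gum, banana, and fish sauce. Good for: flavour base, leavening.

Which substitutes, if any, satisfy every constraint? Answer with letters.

A, C, J

A: works as a leavening, no coconut, no honey — keep
B: has oats, so not kosher-for-Passover; has oats, so not paleo — out
C: works as a leavening, kosher-for-Passover, no honey — OK
D: has brown sugar, so not paleo — no
E: not usable as a leavening; has honey, so not honey-free — reject
F: has coconut cream, so not coconut-free — reject
G: has egg, so not egg-free — reject
H: has rye, so not kosher-for-Passover; has peanut, so not paleo — no
I: not usable as a leavening; has rice flour, so not paleo — out
J: every rule checks out — valid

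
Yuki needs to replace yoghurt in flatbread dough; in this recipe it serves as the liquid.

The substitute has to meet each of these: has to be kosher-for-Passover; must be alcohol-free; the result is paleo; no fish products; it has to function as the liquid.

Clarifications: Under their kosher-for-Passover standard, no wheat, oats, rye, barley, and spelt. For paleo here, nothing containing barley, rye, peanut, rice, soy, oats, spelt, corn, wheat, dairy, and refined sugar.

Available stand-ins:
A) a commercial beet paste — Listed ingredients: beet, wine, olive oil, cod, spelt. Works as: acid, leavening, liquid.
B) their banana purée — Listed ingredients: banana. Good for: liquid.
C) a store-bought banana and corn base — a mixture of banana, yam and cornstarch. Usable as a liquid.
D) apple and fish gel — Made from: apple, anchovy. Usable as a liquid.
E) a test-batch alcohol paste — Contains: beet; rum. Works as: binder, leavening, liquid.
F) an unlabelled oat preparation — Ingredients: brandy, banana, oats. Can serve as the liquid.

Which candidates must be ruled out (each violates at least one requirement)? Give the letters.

A: has spelt, so not kosher-for-Passover; has spelt, so not paleo (and 2 more) — no
B: works as a liquid, no fish, paleo — OK
C: has cornstarch, so not paleo — reject
D: has anchovy, so not fish-free — out
E: has rum, so not alcohol-free — out
F: has oats, so not kosher-for-Passover; has oats, so not paleo (and 1 more) — reject

A, C, D, E, F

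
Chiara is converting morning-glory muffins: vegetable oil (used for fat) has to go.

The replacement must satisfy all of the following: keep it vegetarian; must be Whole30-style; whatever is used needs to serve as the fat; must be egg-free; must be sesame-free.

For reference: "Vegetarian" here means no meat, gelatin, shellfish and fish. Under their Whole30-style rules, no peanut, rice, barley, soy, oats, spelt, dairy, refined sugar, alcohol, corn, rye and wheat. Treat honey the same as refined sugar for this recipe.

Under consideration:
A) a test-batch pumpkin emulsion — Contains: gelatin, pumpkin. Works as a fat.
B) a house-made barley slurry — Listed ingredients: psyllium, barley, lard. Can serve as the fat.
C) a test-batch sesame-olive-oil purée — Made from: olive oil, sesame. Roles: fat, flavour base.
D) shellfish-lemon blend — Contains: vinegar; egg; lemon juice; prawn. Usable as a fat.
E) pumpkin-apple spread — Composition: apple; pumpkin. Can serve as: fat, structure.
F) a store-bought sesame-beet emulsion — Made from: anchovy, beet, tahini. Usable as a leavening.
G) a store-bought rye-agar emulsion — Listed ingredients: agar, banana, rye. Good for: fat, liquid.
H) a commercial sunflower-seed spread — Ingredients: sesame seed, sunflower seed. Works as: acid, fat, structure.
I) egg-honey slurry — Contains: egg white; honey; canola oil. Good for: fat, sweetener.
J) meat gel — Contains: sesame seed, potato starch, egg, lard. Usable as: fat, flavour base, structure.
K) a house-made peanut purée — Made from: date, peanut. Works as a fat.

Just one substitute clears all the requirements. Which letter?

E

A: has gelatin, so not vegetarian — out
B: has lard, so not vegetarian; has barley, so not Whole30-style — reject
C: has sesame, so not sesame-free — reject
D: has prawn, so not vegetarian; has egg, so not egg-free — out
E: only pumpkin and apple; none excluded — keep
F: not usable as a fat; has anchovy, so not vegetarian (and 1 more) — reject
G: has rye, so not Whole30-style — reject
H: has sesame seed, so not sesame-free — out
I: has honey, so not Whole30-style; has egg white, so not egg-free — out
J: has lard, so not vegetarian; has sesame seed, so not sesame-free (and 1 more) — out
K: has peanut, so not Whole30-style — no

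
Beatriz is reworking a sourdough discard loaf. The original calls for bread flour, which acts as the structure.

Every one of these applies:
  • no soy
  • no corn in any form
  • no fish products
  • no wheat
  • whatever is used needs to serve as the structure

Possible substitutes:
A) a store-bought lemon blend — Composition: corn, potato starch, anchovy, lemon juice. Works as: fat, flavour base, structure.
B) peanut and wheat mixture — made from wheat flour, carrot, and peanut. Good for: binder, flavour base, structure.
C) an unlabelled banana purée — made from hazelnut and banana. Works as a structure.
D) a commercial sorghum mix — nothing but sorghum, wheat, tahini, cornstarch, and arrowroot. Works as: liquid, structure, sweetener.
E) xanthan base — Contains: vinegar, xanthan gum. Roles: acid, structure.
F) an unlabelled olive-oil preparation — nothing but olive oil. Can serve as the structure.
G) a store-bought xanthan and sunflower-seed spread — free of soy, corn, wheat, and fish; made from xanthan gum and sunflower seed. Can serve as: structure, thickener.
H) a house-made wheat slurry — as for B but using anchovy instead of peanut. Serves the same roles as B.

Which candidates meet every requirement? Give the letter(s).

C, E, F, G

A: has anchovy, so not fish-free; has corn, so not corn-free — out
B: has wheat flour, so not wheat-free — reject
C: no corn, no wheat — valid
D: has wheat, so not wheat-free; has cornstarch, so not corn-free — no
E: only vinegar and xanthan gum; none excluded — OK
F: nothing on the exclusion list — OK
G: works as a structure, no fish, no wheat — keep
H: has anchovy, so not fish-free; has wheat flour, so not wheat-free — no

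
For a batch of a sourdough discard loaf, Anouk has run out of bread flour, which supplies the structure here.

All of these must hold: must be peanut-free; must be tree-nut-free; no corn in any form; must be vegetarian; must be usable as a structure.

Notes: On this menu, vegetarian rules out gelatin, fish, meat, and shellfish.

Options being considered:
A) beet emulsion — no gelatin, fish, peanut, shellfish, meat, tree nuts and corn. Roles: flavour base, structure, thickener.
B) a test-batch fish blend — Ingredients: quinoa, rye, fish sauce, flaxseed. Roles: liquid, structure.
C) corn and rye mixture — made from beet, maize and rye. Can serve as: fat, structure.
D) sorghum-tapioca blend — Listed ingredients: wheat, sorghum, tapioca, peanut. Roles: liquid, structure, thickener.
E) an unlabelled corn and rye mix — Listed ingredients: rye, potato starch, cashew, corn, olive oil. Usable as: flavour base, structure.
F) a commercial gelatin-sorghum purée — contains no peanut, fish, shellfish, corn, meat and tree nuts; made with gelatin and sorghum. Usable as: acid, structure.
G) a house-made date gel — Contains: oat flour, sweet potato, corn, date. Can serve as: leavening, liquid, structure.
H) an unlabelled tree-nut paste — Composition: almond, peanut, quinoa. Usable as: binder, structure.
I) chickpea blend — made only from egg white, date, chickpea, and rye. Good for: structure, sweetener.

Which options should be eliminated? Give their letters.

B, C, D, E, F, G, H

A: works as a structure, no peanut, no corn — valid
B: has fish sauce, so not vegetarian — no
C: has maize, so not corn-free — reject
D: has peanut, so not peanut-free — reject
E: has corn, so not corn-free; has cashew, so not tree-nut-free — no
F: has gelatin, so not vegetarian — out
G: has corn, so not corn-free — reject
H: has peanut, so not peanut-free; has almond, so not tree-nut-free — out
I: egg white and rye etc. — none of it excluded — OK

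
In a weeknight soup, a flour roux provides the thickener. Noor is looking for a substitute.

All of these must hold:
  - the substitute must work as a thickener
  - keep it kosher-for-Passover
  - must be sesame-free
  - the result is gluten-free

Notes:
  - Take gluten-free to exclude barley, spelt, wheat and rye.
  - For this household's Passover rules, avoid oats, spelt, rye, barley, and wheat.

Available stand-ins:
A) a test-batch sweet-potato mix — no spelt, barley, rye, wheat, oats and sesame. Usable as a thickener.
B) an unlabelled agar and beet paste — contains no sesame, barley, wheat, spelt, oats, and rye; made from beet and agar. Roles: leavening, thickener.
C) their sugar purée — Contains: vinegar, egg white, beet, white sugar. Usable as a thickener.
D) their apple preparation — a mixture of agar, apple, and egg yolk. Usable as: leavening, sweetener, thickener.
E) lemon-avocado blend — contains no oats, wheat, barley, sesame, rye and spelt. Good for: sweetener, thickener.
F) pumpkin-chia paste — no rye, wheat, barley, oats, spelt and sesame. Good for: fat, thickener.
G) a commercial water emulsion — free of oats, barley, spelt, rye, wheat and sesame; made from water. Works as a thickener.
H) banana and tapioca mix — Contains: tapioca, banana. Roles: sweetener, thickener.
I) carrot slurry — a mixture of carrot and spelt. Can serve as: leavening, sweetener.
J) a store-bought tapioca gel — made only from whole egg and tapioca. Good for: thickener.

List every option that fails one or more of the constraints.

A: every rule checks out — OK
B: works as a thickener, no sesame, gluten-free — keep
C: gluten-free, no sesame — keep
D: no sesame, kosher-for-Passover — keep
E: all constraints satisfied — keep
F: works as a thickener, kosher-for-Passover, no sesame — keep
G: works as a thickener, gluten-free, no sesame — keep
H: only banana and tapioca; none excluded — keep
I: not usable as a thickener; has spelt, so not gluten-free (and 1 more) — no
J: only whole egg and tapioca; none excluded — keep

I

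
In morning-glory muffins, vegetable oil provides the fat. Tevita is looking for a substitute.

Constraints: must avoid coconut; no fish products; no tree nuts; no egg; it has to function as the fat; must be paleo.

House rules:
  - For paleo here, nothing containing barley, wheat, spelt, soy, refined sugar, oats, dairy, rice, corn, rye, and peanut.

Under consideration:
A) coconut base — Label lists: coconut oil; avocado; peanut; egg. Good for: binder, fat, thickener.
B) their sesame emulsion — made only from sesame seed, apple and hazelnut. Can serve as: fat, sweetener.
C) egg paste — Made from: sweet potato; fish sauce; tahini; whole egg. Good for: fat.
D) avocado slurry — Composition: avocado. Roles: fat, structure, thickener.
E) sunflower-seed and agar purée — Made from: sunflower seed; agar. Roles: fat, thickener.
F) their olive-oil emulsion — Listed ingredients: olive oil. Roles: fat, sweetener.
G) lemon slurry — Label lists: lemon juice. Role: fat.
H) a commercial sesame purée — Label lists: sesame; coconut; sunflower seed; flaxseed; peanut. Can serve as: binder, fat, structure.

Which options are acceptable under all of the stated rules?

D, E, F, G

A: has peanut, so not paleo; has egg, so not egg-free (and 1 more) — no
B: has hazelnut, so not tree-nut-free — no
C: has whole egg, so not egg-free; has fish sauce, so not fish-free — reject
D: works as a fat, no tree nuts, no egg — OK
E: only sunflower seed and agar; none excluded — OK
F: all constraints satisfied — OK
G: no tree nuts, no egg — keep
H: has peanut, so not paleo; has coconut, so not coconut-free — out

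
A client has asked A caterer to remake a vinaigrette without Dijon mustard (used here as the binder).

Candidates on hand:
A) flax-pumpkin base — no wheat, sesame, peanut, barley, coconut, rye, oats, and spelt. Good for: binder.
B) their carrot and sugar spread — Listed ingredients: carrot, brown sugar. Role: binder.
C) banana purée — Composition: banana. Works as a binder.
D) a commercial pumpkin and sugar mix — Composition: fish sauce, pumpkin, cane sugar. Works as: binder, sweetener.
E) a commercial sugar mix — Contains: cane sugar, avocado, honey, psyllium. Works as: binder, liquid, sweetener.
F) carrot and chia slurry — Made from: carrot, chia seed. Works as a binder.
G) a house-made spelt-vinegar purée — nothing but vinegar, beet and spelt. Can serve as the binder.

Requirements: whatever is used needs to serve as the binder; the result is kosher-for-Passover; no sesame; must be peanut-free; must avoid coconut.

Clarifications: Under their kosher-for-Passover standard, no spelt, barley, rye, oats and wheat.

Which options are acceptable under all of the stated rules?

A, B, C, D, E, F

A: works as a binder, no peanut, no coconut — OK
B: every rule checks out — valid
C: works as a binder, no peanut, no coconut — keep
D: only fish sauce, cane sugar and pumpkin; none excluded — valid
E: works as a binder, kosher-for-Passover, no coconut — OK
F: no sesame, no peanut — valid
G: has spelt, so not kosher-for-Passover — reject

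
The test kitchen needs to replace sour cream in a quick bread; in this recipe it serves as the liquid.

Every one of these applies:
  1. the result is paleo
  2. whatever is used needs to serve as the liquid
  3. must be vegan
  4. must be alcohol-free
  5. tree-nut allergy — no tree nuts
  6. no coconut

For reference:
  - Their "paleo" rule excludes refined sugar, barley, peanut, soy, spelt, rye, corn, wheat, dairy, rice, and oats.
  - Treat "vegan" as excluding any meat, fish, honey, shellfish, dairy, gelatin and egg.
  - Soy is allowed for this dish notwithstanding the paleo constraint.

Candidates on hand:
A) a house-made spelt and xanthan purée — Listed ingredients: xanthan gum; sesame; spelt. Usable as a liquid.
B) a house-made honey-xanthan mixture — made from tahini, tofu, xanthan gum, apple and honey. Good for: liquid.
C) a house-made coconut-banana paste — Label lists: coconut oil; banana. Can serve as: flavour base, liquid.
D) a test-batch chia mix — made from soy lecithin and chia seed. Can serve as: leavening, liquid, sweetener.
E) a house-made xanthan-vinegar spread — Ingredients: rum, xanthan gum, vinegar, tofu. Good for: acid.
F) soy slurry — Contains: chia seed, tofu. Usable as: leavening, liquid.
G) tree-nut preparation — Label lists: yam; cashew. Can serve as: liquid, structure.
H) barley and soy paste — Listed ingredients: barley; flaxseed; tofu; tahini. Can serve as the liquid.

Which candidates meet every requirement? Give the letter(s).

A: has spelt, so not paleo — out
B: has honey, so not vegan — out
C: has coconut oil, so not coconut-free — out
D: soy is permitted under the paleo carve-out; nothing else excluded — OK
E: not usable as a liquid; has rum, so not alcohol-free — no
F: soy is permitted under the paleo carve-out; nothing else excluded — OK
G: has cashew, so not tree-nut-free — out
H: has barley, so not paleo — out

D, F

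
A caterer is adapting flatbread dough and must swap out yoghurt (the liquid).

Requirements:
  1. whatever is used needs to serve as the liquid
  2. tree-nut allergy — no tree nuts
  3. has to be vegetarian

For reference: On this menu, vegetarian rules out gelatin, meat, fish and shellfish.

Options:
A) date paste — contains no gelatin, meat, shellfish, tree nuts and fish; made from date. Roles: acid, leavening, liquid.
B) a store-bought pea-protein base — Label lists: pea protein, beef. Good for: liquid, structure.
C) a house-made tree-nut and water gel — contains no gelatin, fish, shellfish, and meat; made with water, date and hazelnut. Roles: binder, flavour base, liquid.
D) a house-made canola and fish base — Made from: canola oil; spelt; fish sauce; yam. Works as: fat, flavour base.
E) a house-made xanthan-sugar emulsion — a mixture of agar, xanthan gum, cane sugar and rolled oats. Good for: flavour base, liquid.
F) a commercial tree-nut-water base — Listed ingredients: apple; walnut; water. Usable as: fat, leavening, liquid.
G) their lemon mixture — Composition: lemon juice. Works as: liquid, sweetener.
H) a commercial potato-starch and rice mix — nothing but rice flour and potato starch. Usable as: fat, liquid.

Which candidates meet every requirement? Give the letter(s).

A, E, G, H

A: no tree nuts, vegetarian — OK
B: has beef, so not vegetarian — out
C: has hazelnut, so not tree-nut-free — out
D: not usable as a liquid; has fish sauce, so not vegetarian — reject
E: works as a liquid, vegetarian, no tree nuts — OK
F: has walnut, so not tree-nut-free — reject
G: works as a liquid, no tree nuts, vegetarian — valid
H: only rice flour and potato starch; none excluded — valid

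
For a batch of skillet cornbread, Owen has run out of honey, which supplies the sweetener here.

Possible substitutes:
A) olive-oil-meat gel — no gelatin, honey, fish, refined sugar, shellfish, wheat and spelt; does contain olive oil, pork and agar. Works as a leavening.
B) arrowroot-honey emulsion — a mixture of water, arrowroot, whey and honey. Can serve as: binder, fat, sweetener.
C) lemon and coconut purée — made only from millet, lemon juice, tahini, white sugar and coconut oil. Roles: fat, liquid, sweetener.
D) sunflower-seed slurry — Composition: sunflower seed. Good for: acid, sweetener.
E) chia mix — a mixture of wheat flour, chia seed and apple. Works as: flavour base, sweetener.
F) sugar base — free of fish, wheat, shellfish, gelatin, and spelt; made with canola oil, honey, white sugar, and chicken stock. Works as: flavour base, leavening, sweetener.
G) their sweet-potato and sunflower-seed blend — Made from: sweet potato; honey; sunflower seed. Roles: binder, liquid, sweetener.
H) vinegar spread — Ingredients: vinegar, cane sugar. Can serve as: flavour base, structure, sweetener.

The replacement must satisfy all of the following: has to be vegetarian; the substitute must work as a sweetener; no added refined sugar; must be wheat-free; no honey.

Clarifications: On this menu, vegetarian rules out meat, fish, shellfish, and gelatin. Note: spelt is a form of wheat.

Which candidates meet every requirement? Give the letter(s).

A: not usable as a sweetener; has pork, so not vegetarian — reject
B: has honey, so not honey-free — out
C: has white sugar, so not no-added-sugar — reject
D: only sunflower seed; none excluded — keep
E: has wheat flour, so not wheat-free — reject
F: has chicken stock, so not vegetarian; has honey, so not honey-free (and 1 more) — out
G: has honey, so not honey-free — out
H: has cane sugar, so not no-added-sugar — reject

D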